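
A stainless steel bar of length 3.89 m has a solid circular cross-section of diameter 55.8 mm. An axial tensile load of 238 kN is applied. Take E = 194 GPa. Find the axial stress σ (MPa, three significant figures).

97.3 MPa

A = 2445 mm².
σ = N/A = 238000/2445 = 97.32 MPa.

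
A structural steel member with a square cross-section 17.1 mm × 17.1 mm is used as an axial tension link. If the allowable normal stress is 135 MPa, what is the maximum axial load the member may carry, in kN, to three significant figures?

A = 292.4 mm².
P_max = σ_allow · A = 135 · 292.4 = 39480 N = 39.48 kN.

39.5 kN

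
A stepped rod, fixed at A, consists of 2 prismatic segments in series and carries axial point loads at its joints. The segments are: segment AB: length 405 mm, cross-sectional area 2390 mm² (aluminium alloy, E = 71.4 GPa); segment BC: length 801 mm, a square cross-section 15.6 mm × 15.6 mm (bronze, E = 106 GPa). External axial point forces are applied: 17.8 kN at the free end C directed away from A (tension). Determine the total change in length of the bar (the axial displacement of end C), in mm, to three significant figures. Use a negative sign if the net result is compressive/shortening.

0.595 mm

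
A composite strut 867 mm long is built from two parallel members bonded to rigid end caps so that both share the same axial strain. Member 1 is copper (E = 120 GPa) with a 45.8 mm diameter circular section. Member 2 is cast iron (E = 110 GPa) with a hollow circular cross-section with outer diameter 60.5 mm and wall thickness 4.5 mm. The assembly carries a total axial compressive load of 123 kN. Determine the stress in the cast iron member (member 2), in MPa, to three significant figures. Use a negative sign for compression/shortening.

-47.5 MPa

A_1 = 1647 mm².
A_2 = 791.7 mm².
Equal strain + equilibrium ⇒ each member carries load in proportion to AE: A₁E₁ = 197700000 N, A₂E₂ = 87080000 N, ΣAE = 284800000 N.
σ₂ = P·E₂/ΣAE = -123000·110000/284800000 = -47.51 MPa.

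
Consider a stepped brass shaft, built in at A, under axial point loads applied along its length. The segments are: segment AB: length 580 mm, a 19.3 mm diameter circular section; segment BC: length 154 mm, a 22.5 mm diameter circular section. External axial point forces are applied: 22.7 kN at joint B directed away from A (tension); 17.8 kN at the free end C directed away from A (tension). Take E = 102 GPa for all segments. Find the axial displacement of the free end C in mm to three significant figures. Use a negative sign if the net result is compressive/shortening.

0.855 mm

Internal axial forces (sectioning from the free end, tension +): N_BC = 17.8 kN, N_AB = 40.5 kN.
A_AB = 292.6 mm².
A_BC = 397.6 mm².
δ_AB = 40500·580/(292.6·102000) = 0.7872 mm
δ_BC = 17800·154/(397.6·102000) = 0.06759 mm
δ = Σδ_i = 0.8548 mm.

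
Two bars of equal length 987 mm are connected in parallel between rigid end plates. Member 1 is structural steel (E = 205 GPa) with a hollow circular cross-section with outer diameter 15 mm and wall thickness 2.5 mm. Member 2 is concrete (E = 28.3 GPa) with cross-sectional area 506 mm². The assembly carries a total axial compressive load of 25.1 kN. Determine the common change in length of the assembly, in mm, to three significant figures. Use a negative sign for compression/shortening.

-0.719 mm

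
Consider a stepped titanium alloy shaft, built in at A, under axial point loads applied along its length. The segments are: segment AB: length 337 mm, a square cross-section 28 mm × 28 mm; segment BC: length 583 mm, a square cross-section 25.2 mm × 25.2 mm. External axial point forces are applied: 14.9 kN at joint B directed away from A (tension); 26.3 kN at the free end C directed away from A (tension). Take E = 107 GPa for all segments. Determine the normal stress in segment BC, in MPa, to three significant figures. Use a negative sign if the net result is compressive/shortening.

41.4 MPa

Internal axial forces (sectioning from the free end, tension +): N_BC = 26.3 kN, N_AB = 41.2 kN.
A_BC = 635 mm².
σ_BC = N_BC/A_BC = 26300/635 = 41.41 MPa.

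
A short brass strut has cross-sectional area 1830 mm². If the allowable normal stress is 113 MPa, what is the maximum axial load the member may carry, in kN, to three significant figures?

207 kN

P_max = σ_allow · A = 113 · 1830 = 206800 N = 206.8 kN.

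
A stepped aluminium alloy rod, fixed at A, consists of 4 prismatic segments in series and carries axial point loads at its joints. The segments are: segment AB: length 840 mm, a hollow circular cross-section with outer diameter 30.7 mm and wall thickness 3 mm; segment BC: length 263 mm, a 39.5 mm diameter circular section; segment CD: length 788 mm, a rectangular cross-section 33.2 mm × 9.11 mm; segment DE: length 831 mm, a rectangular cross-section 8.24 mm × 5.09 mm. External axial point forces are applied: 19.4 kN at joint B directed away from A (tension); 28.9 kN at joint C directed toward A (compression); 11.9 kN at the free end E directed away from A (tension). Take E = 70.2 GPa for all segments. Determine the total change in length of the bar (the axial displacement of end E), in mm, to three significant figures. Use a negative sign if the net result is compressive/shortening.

Internal axial forces (sectioning from the free end, tension +): N_DE = 11.9 kN, N_CD = 11.9 kN, N_BC = -17 kN, N_AB = 2.4 kN.
A_AB = 261.1 mm².
A_BC = 1225 mm².
A_CD = 302.5 mm².
A_DE = 41.94 mm².
δ_AB = 2400·840/(261.1·70200) = 0.11 mm
δ_BC = -17000·263/(1225·70200) = -0.05197 mm
δ_CD = 11900·788/(302.5·70200) = 0.4417 mm
δ_DE = 11900·831/(41.94·70200) = 3.359 mm
δ = Σδ_i = 3.858 mm.

3.86 mm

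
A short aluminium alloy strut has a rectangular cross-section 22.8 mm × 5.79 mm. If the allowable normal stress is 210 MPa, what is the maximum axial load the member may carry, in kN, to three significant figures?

27.7 kN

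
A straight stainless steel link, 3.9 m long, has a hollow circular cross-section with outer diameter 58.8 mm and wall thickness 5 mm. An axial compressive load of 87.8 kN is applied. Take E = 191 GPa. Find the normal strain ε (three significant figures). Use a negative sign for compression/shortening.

A = 845.1 mm².
σ = N/A = -103.9 MPa; ε = σ/E = -103.9/191000 = -5.440e-04.

-5.44e-04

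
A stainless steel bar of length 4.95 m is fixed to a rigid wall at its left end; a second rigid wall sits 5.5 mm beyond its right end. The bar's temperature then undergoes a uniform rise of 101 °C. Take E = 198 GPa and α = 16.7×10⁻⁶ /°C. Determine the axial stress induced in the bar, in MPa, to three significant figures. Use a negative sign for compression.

-114 MPa

Free thermal expansion αLΔT = 16.7e-6 · 4950 · 101 = 8.349 mm.
The walls engage after the gap closes; constrained expansion = 8.349 − 5.5 = 2.849 mm.
The walls impose strain ε = −(2.849)/4950 = -5.7559e-04; σ = Eε = 198000 · -5.7559e-04 = -114 MPa.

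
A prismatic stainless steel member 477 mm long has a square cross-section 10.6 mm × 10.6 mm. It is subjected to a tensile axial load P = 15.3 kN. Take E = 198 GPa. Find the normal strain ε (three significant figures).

A = 112.4 mm².
σ = N/A = 136.2 MPa; ε = σ/E = 136.2/198000 = 6.877e-04.

6.88e-04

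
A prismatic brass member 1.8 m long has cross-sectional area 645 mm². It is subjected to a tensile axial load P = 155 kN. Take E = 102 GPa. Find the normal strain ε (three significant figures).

0.00236

σ = N/A = 240.3 MPa; ε = σ/E = 240.3/102000 = 2.356e-03.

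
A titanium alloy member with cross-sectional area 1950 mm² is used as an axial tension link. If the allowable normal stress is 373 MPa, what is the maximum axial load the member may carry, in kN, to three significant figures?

727 kN

P_max = σ_allow · A = 373 · 1950 = 727400 N = 727.4 kN.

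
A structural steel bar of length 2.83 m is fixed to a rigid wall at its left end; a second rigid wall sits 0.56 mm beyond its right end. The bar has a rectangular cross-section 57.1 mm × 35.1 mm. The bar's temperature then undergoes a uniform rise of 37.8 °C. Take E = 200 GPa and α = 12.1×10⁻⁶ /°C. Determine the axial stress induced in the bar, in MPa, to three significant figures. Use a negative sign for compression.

-51.9 MPa

Free thermal expansion αLΔT = 12.1e-6 · 2830 · 37.8 = 1.294 mm.
The walls engage after the gap closes; constrained expansion = 1.294 − 0.56 = 0.7344 mm.
The walls impose strain ε = −(0.7344)/2830 = -2.5950e-04; σ = Eε = 200000 · -2.5950e-04 = -51.9 MPa.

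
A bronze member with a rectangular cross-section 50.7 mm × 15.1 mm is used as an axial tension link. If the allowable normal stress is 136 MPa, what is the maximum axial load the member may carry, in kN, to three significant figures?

104 kN

A = 765.6 mm².
P_max = σ_allow · A = 136 · 765.6 = 104100 N = 104.1 kN.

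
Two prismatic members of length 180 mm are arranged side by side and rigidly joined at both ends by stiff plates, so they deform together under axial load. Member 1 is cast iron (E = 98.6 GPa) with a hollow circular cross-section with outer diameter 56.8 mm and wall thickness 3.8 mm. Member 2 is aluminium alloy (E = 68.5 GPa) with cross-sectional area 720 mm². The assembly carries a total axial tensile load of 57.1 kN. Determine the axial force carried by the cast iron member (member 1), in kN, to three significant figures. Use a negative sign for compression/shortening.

31.9 kN

A_1 = 632.7 mm².
Equal strain + equilibrium ⇒ each member carries load in proportion to AE: A₁E₁ = 62390000 N, A₂E₂ = 49320000 N, ΣAE = 111700000 N.
F₁ = P·A₁E₁/ΣAE = 57100·62390000/111700000 = 31890 N.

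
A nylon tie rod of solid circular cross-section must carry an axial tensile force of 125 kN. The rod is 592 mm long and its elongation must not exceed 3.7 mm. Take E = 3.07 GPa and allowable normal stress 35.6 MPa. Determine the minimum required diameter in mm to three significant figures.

Required area A ≥ P/σ_allow = 125000/35.6 = 3511 mm².
For a solid circular section, d ≥ √(4A/π) = 66.86 mm.
Elongation limit: A ≥ PL/(Eδ_allow) = 125000·592/(3070·3.7) = 6515 mm² ⇒ d ≥ 91.08 mm.
The elongation limit governs.

91.1 mm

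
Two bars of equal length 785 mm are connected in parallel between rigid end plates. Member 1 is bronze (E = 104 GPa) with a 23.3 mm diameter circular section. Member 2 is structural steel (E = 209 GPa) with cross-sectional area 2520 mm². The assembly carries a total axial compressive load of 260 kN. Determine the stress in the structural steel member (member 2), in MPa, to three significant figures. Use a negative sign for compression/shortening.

-95.2 MPa

A_1 = 426.4 mm².
Equal strain + equilibrium ⇒ each member carries load in proportion to AE: A₁E₁ = 44340000 N, A₂E₂ = 526700000 N, ΣAE = 571000000 N.
σ₂ = P·E₂/ΣAE = -260000·209000/571000000 = -95.16 MPa.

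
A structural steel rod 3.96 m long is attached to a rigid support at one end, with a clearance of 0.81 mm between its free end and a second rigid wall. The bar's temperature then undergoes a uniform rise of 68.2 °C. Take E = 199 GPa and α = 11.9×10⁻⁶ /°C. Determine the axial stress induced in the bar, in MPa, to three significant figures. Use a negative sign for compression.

-121 MPa

Free thermal expansion αLΔT = 11.9e-6 · 3960 · 68.2 = 3.214 mm.
The walls engage after the gap closes; constrained expansion = 3.214 − 0.81 = 2.404 mm.
The walls impose strain ε = −(2.404)/3960 = -6.0703e-04; σ = Eε = 199000 · -6.0703e-04 = -120.8 MPa.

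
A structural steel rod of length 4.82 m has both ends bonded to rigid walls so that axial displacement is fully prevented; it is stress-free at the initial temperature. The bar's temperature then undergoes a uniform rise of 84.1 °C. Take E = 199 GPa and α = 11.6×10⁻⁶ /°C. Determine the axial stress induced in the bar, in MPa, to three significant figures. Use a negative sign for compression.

Free thermal expansion αLΔT = 11.6e-6 · 4820 · 84.1 = 4.702 mm.
The walls impose strain ε = −(4.702)/4820 = -9.7556e-04; σ = Eε = 199000 · -9.7556e-04 = -194.1 MPa.

-194 MPa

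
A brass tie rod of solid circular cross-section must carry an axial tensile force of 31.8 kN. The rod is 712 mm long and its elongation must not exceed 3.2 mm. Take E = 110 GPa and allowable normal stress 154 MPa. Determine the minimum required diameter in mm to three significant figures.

Required area A ≥ P/σ_allow = 31800/154 = 206.5 mm².
For a solid circular section, d ≥ √(4A/π) = 16.21 mm.
Elongation limit: A ≥ PL/(Eδ_allow) = 31800·712/(110000·3.2) = 64.32 mm² ⇒ d ≥ 9.05 mm.
The stress limit governs.

16.2 mm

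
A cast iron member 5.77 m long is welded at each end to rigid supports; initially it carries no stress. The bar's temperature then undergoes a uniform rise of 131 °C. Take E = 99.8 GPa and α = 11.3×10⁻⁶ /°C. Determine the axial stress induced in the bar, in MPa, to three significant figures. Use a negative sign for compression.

-148 MPa

Free thermal expansion αLΔT = 11.3e-6 · 5770 · 131 = 8.541 mm.
The walls impose strain ε = −(8.541)/5770 = -1.4803e-03; σ = Eε = 99800 · -1.4803e-03 = -147.7 MPa.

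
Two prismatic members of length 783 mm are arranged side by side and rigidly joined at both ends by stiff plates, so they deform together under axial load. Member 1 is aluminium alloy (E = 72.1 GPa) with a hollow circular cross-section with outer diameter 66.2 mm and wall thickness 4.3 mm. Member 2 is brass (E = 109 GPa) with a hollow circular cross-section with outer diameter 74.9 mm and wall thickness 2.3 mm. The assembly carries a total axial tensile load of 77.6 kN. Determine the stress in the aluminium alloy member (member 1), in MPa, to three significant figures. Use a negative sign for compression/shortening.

47.6 MPa

A_1 = 836.2 mm².
A_2 = 524.6 mm².
Equal strain + equilibrium ⇒ each member carries load in proportion to AE: A₁E₁ = 60290000 N, A₂E₂ = 57180000 N, ΣAE = 117500000 N.
σ₁ = P·E₁/ΣAE = 77600·72100/117500000 = 47.63 MPa.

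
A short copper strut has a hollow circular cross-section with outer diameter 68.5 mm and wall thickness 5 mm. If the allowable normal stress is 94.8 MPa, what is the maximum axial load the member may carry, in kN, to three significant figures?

A = 997.5 mm².
P_max = σ_allow · A = 94.8 · 997.5 = 94560 N = 94.56 kN.

94.6 kN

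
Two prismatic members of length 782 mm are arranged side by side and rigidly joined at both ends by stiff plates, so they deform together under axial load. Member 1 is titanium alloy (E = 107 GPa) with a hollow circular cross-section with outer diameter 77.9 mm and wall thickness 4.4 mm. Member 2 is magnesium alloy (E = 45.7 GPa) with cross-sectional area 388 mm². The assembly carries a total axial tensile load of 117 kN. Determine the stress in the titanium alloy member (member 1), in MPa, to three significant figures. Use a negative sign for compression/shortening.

A_1 = 1016 mm².
Equal strain + equilibrium ⇒ each member carries load in proportion to AE: A₁E₁ = 108700000 N, A₂E₂ = 17730000 N, ΣAE = 126400000 N.
σ₁ = P·E₁/ΣAE = 117000·107000/126400000 = 99.01 MPa.

99.0 MPa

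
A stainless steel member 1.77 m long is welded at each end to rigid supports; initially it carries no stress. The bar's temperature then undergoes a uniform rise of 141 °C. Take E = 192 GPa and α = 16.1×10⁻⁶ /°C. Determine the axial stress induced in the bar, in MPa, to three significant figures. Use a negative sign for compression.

-436 MPa

Free thermal expansion αLΔT = 16.1e-6 · 1770 · 141 = 4.018 mm.
The walls impose strain ε = −(4.018)/1770 = -2.2701e-03; σ = Eε = 192000 · -2.2701e-03 = -435.9 MPa.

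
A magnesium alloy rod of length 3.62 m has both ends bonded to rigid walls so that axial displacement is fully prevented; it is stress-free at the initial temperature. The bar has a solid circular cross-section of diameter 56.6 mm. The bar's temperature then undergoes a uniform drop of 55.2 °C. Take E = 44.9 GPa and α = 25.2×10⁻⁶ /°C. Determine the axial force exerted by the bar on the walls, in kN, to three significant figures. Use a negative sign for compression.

Free thermal expansion αLΔT = 25.2e-6 · 3620 · -55.2 = -5.036 mm.
The walls impose strain ε = −(-5.036)/3620 = 1.3910e-03; σ = Eε = 44900 · 1.3910e-03 = 62.46 MPa.
Wall reaction R = σ·A = 62.46·2516 = 157100 N = 157.1 kN.

157 kN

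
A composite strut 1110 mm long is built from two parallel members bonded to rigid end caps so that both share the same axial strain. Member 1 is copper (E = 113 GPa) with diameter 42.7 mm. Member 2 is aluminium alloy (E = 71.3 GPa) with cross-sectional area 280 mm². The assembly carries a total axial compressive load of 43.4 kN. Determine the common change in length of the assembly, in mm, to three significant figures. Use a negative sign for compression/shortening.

-0.265 mm

A_1 = 1432 mm².
Equal strain + equilibrium ⇒ each member carries load in proportion to AE: A₁E₁ = 161800000 N, A₂E₂ = 19960000 N, ΣAE = 181800000 N.
δ = PL/ΣAE = -43400·1110/181800000 = -0.265 mm.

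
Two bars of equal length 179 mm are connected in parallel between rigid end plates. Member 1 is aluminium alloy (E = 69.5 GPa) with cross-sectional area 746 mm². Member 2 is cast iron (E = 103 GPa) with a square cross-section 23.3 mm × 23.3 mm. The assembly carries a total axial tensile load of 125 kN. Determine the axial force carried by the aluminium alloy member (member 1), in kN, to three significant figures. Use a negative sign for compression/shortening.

A_2 = 542.9 mm².
Equal strain + equilibrium ⇒ each member carries load in proportion to AE: A₁E₁ = 51850000 N, A₂E₂ = 55920000 N, ΣAE = 107800000 N.
F₁ = P·A₁E₁/ΣAE = 125000·51850000/107800000 = 60140 N.

60.1 kN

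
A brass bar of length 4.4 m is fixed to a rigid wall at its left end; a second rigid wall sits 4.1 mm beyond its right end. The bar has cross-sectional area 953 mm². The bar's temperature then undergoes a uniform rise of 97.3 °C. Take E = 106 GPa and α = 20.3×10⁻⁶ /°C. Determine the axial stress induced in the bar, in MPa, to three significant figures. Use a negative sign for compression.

-111 MPa

Free thermal expansion αLΔT = 20.3e-6 · 4400 · 97.3 = 8.691 mm.
The walls engage after the gap closes; constrained expansion = 8.691 − 4.1 = 4.591 mm.
The walls impose strain ε = −(4.591)/4400 = -1.0434e-03; σ = Eε = 106000 · -1.0434e-03 = -110.6 MPa.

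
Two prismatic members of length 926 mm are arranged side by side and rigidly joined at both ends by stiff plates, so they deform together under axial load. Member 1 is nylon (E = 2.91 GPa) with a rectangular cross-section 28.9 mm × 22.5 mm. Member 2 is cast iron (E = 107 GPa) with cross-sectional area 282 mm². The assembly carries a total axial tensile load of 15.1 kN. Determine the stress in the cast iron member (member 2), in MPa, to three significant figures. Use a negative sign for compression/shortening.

A_1 = 650.2 mm².
Equal strain + equilibrium ⇒ each member carries load in proportion to AE: A₁E₁ = 1892000 N, A₂E₂ = 30170000 N, ΣAE = 32070000 N.
σ₂ = P·E₂/ΣAE = 15100·107000/32070000 = 50.39 MPa.

50.4 MPa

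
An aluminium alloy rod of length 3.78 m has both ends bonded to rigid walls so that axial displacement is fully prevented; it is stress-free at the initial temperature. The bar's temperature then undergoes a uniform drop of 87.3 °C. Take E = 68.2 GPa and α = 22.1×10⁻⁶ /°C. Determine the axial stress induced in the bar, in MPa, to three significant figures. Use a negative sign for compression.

132 MPa

Free thermal expansion αLΔT = 22.1e-6 · 3780 · -87.3 = -7.293 mm.
The walls impose strain ε = −(-7.293)/3780 = 1.9293e-03; σ = Eε = 68200 · 1.9293e-03 = 131.6 MPa.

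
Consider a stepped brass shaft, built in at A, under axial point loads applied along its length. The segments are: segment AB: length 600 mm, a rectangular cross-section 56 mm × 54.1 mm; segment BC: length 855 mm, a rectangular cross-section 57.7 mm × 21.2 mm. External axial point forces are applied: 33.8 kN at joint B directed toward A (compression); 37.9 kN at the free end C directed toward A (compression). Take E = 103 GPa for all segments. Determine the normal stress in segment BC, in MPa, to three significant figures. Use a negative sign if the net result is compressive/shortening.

-31.0 MPa

Internal axial forces (sectioning from the free end, tension +): N_BC = -37.9 kN, N_AB = -71.7 kN.
A_BC = 1223 mm².
σ_BC = N_BC/A_BC = -37900/1223 = -30.98 MPa.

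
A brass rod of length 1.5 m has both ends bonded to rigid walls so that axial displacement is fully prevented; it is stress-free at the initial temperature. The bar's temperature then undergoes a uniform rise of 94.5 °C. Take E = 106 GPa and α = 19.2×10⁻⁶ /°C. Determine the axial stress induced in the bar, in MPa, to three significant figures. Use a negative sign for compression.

-192 MPa

Free thermal expansion αLΔT = 19.2e-6 · 1500 · 94.5 = 2.722 mm.
The walls impose strain ε = −(2.722)/1500 = -1.8144e-03; σ = Eε = 106000 · -1.8144e-03 = -192.3 MPa.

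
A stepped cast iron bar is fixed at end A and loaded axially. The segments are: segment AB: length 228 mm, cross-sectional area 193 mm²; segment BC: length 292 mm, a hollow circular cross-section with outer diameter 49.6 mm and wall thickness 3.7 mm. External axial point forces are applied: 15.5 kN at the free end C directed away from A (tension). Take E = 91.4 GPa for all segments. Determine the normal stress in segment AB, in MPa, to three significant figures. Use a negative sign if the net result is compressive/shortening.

80.3 MPa

Internal axial forces (sectioning from the free end, tension +): N_BC = 15.5 kN, N_AB = 15.5 kN.
σ_AB = N_AB/A_AB = 15500/193 = 80.31 MPa.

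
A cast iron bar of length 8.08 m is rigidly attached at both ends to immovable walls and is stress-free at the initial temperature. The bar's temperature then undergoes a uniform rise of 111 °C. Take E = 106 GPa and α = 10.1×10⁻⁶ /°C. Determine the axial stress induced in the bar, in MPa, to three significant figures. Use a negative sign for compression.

-119 MPa

Free thermal expansion αLΔT = 10.1e-6 · 8080 · 111 = 9.058 mm.
The walls impose strain ε = −(9.058)/8080 = -1.1211e-03; σ = Eε = 106000 · -1.1211e-03 = -118.8 MPa.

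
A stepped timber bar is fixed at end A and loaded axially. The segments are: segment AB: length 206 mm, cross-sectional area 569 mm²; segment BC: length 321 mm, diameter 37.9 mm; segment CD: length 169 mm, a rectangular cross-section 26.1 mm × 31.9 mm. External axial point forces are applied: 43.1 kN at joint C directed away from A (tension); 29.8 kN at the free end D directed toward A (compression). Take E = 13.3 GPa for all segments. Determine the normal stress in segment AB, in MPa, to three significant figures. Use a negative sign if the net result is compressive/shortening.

23.4 MPa

Internal axial forces (sectioning from the free end, tension +): N_CD = -29.8 kN, N_BC = 13.3 kN, N_AB = 13.3 kN.
σ_AB = N_AB/A_AB = 13300/569 = 23.37 MPa.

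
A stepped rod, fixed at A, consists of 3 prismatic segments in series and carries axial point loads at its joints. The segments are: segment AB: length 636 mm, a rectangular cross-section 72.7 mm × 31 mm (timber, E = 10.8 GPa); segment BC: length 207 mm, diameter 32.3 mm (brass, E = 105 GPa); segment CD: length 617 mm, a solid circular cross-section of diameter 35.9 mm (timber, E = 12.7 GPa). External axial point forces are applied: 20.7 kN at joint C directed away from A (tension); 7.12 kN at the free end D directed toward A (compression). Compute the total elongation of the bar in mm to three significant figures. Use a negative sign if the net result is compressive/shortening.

Internal axial forces (sectioning from the free end, tension +): N_CD = -7.12 kN, N_BC = 13.58 kN, N_AB = 13.58 kN.
A_AB = 2254 mm².
A_BC = 819.4 mm².
A_CD = 1012 mm².
δ_AB = 13580·636/(2254·10800) = 0.3548 mm
δ_BC = 13580·207/(819.4·105000) = 0.03267 mm
δ_CD = -7120·617/(1012·12700) = -0.3417 mm
δ = Σδ_i = 0.04579 mm.

0.0458 mm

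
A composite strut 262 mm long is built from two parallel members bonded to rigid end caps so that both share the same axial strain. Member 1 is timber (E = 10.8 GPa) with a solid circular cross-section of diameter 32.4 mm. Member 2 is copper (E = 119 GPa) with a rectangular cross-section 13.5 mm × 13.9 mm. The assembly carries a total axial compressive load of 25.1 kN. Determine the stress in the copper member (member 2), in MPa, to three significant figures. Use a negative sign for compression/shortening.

A_1 = 824.5 mm².
A_2 = 187.7 mm².
Equal strain + equilibrium ⇒ each member carries load in proportion to AE: A₁E₁ = 8904000 N, A₂E₂ = 22330000 N, ΣAE = 31230000 N.
σ₂ = P·E₂/ΣAE = -25100·119000/31230000 = -95.63 MPa.

-95.6 MPa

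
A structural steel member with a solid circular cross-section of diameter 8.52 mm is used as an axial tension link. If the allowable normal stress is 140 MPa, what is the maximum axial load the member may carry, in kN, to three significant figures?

7.98 kN

A = 57.01 mm².
P_max = σ_allow · A = 140 · 57.01 = 7982 N = 7.982 kN.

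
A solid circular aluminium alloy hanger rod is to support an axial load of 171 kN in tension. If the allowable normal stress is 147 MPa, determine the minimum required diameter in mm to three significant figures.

38.5 mm

Required area A ≥ P/σ_allow = 171000/147 = 1163 mm².
For a solid circular section, d ≥ √(4A/π) = 38.49 mm.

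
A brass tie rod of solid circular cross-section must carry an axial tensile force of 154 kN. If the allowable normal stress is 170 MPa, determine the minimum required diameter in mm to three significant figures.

34.0 mm

Required area A ≥ P/σ_allow = 154000/170 = 905.9 mm².
For a solid circular section, d ≥ √(4A/π) = 33.96 mm.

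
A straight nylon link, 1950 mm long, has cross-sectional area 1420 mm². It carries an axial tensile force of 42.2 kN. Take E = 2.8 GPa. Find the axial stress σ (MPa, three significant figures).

29.7 MPa

σ = N/A = 42200/1420 = 29.72 MPa.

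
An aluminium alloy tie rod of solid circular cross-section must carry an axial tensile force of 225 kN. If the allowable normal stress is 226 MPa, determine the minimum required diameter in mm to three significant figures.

35.6 mm

Required area A ≥ P/σ_allow = 225000/226 = 995.6 mm².
For a solid circular section, d ≥ √(4A/π) = 35.6 mm.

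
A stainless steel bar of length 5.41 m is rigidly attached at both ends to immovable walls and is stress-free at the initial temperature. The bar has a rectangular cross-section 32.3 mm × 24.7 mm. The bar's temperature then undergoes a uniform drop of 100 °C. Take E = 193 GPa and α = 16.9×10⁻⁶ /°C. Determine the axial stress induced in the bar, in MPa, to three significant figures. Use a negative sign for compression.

Free thermal expansion αLΔT = 16.9e-6 · 5410 · -100 = -9.143 mm.
The walls impose strain ε = −(-9.143)/5410 = 1.6900e-03; σ = Eε = 193000 · 1.6900e-03 = 326.2 MPa.

326 MPa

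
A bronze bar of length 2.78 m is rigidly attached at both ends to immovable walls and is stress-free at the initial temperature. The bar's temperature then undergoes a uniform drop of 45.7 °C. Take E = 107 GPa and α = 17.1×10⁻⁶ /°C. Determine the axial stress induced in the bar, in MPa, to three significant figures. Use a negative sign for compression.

83.6 MPa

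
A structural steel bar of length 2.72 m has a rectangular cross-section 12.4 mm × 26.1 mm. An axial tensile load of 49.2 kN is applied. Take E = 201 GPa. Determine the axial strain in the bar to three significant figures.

7.56e-04

A = 323.6 mm².
σ = N/A = 152 MPa; ε = σ/E = 152/201000 = 7.563e-04.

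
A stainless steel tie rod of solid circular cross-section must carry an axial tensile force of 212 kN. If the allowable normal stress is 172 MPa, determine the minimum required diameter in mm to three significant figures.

39.6 mm

Required area A ≥ P/σ_allow = 212000/172 = 1233 mm².
For a solid circular section, d ≥ √(4A/π) = 39.61 mm.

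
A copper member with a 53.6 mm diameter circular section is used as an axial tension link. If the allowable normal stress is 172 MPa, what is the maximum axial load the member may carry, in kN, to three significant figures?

A = 2256 mm².
P_max = σ_allow · A = 172 · 2256 = 388100 N = 388.1 kN.

388 kN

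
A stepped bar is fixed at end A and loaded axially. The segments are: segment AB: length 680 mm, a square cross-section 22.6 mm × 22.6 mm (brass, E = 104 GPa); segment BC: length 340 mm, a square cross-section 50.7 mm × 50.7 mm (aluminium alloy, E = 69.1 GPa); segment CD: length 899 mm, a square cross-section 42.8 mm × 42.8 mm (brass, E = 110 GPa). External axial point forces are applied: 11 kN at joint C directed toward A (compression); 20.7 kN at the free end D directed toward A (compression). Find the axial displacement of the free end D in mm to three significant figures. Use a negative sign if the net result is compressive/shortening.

-0.559 mm

Internal axial forces (sectioning from the free end, tension +): N_CD = -20.7 kN, N_BC = -31.7 kN, N_AB = -31.7 kN.
A_AB = 510.8 mm².
A_BC = 2570 mm².
A_CD = 1832 mm².
δ_AB = -31700·680/(510.8·104000) = -0.4058 mm
δ_BC = -31700·340/(2570·69100) = -0.06068 mm
δ_CD = -20700·899/(1832·110000) = -0.09235 mm
δ = Σδ_i = -0.5588 mm.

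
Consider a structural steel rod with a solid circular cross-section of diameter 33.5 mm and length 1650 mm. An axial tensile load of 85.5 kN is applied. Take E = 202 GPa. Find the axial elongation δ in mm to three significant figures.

0.792 mm

A = 881.4 mm².
δ_mech = NL/(AE) = 85500·1650/(881.4·202000) = 0.7924 mm.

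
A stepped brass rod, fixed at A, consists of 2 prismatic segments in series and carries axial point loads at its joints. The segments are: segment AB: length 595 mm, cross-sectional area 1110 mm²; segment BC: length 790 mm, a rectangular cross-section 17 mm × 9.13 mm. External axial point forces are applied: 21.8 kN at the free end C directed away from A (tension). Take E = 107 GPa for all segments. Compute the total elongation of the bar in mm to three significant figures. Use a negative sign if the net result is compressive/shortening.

Internal axial forces (sectioning from the free end, tension +): N_BC = 21.8 kN, N_AB = 21.8 kN.
A_BC = 155.2 mm².
δ_AB = 21800·595/(1110·107000) = 0.1092 mm
δ_BC = 21800·790/(155.2·107000) = 1.037 mm
δ = Σδ_i = 1.146 mm.

1.15 mm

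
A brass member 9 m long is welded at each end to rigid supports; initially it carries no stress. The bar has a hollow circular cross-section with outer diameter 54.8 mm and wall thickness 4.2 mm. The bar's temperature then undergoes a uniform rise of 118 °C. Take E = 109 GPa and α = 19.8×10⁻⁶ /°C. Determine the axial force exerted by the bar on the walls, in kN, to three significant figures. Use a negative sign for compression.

Free thermal expansion αLΔT = 19.8e-6 · 9000 · 118 = 21.03 mm.
The walls impose strain ε = −(21.03)/9000 = -2.3364e-03; σ = Eε = 109000 · -2.3364e-03 = -254.7 MPa.
Wall reaction R = σ·A = -254.7·667.7 = -170000 N = -170 kN.

-170 kN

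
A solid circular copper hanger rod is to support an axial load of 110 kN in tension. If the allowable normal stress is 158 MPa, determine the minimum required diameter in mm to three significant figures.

Required area A ≥ P/σ_allow = 110000/158 = 696.2 mm².
For a solid circular section, d ≥ √(4A/π) = 29.77 mm.

29.8 mm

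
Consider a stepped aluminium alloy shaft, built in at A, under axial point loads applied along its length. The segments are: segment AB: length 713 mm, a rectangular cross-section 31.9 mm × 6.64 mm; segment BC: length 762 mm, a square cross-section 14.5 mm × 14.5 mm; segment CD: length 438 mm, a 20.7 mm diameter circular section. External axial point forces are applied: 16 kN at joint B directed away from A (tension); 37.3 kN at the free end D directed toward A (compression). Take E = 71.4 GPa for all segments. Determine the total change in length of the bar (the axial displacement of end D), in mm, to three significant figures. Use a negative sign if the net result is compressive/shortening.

-3.58 mm

Internal axial forces (sectioning from the free end, tension +): N_CD = -37.3 kN, N_BC = -37.3 kN, N_AB = -21.3 kN.
A_AB = 211.8 mm².
A_BC = 210.2 mm².
A_CD = 336.5 mm².
δ_AB = -21300·713/(211.8·71400) = -1.004 mm
δ_BC = -37300·762/(210.2·71400) = -1.893 mm
δ_CD = -37300·438/(336.5·71400) = -0.6799 mm
δ = Σδ_i = -3.577 mm.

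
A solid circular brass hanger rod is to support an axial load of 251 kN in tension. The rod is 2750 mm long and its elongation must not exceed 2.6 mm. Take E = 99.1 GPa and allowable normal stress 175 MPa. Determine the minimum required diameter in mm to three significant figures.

58.4 mm

Required area A ≥ P/σ_allow = 251000/175 = 1434 mm².
For a solid circular section, d ≥ √(4A/π) = 42.73 mm.
Elongation limit: A ≥ PL/(Eδ_allow) = 251000·2750/(99100·2.6) = 2679 mm² ⇒ d ≥ 58.4 mm.
The elongation limit governs.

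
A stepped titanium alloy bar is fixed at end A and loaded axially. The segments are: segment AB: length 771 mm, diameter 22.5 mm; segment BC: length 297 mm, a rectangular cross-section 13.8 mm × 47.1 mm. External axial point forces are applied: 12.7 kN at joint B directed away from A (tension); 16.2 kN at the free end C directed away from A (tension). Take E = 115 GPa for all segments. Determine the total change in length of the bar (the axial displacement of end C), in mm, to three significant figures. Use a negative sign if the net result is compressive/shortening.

Internal axial forces (sectioning from the free end, tension +): N_BC = 16.2 kN, N_AB = 28.9 kN.
A_AB = 397.6 mm².
A_BC = 650 mm².
δ_AB = 28900·771/(397.6·115000) = 0.4873 mm
δ_BC = 16200·297/(650·115000) = 0.06437 mm
δ = Σδ_i = 0.5517 mm.

0.552 mm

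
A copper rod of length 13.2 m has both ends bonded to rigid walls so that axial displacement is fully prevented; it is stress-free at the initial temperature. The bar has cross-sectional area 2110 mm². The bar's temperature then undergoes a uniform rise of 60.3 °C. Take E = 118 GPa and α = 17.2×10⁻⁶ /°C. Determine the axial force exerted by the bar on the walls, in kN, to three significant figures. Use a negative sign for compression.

-258 kN

Free thermal expansion αLΔT = 17.2e-6 · 13200 · 60.3 = 13.69 mm.
The walls impose strain ε = −(13.69)/13200 = -1.0372e-03; σ = Eε = 118000 · -1.0372e-03 = -122.4 MPa.
Wall reaction R = σ·A = -122.4·2110 = -258200 N = -258.2 kN.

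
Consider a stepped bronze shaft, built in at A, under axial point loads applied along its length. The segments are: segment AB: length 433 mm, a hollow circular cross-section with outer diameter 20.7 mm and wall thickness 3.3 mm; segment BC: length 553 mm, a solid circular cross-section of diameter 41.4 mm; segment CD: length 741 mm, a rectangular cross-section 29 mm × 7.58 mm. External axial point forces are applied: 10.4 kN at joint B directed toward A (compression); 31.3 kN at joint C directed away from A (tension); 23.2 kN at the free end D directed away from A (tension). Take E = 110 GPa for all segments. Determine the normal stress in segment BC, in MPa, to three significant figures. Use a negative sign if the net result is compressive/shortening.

40.5 MPa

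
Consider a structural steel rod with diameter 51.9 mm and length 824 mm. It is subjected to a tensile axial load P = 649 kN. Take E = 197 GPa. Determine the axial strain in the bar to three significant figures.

0.00156

A = 2116 mm².
σ = N/A = 306.8 MPa; ε = σ/E = 306.8/197000 = 1.557e-03.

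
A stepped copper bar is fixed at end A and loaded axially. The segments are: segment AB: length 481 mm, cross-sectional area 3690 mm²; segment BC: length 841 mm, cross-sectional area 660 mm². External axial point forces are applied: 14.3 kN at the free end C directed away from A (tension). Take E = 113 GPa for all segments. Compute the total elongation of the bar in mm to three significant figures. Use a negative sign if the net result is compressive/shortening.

0.178 mm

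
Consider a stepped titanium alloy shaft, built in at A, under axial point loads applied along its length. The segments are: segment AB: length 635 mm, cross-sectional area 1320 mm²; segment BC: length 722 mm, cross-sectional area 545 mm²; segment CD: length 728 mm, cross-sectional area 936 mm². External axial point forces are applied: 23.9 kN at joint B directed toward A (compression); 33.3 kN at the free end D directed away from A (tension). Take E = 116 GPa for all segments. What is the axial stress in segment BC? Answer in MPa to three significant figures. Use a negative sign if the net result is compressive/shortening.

61.1 MPa

Internal axial forces (sectioning from the free end, tension +): N_CD = 33.3 kN, N_BC = 33.3 kN, N_AB = 9.4 kN.
σ_BC = N_BC/A_BC = 33300/545 = 61.1 MPa.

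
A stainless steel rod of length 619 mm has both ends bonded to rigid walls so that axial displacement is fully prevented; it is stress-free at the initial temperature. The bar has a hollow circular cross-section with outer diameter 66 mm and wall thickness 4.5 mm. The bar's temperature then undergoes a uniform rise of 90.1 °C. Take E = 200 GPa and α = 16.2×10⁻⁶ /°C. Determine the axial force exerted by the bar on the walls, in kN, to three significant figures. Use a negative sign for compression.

Free thermal expansion αLΔT = 16.2e-6 · 619 · 90.1 = 0.9035 mm.
The walls impose strain ε = −(0.9035)/619 = -1.4596e-03; σ = Eε = 200000 · -1.4596e-03 = -291.9 MPa.
Wall reaction R = σ·A = -291.9·869.4 = -253800 N = -253.8 kN.

-254 kN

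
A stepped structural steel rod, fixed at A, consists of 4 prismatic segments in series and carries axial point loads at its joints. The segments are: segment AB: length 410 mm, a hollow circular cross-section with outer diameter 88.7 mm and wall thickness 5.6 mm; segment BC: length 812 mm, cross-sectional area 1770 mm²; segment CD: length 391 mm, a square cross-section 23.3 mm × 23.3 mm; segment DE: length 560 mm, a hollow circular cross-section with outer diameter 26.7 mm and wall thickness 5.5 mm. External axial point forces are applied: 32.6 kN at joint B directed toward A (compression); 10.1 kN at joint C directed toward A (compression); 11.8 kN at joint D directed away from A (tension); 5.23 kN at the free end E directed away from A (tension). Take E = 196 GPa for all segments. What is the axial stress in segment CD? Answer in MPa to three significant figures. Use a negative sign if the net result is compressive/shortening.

31.4 MPa

Internal axial forces (sectioning from the free end, tension +): N_DE = 5.23 kN, N_CD = 17.03 kN, N_BC = 6.93 kN, N_AB = -25.67 kN.
A_CD = 542.9 mm².
σ_CD = N_CD/A_CD = 17030/542.9 = 31.37 MPa.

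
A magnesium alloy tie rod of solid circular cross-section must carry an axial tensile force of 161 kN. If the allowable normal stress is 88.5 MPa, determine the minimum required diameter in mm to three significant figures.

48.1 mm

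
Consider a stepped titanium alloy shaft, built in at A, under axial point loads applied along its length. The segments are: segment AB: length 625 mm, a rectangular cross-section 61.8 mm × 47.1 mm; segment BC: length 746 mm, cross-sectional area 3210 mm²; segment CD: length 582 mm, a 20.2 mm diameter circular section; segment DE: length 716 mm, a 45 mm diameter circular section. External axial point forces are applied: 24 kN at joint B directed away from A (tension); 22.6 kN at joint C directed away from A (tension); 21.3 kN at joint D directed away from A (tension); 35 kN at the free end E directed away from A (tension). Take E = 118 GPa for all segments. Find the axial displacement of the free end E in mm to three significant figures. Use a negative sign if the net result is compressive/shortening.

1.34 mm

Internal axial forces (sectioning from the free end, tension +): N_DE = 35 kN, N_CD = 56.3 kN, N_BC = 78.9 kN, N_AB = 102.9 kN.
A_AB = 2911 mm².
A_CD = 320.5 mm².
A_DE = 1590 mm².
δ_AB = 102900·625/(2911·118000) = 0.1872 mm
δ_BC = 78900·746/(3210·118000) = 0.1554 mm
δ_CD = 56300·582/(320.5·118000) = 0.8665 mm
δ_DE = 35000·716/(1590·118000) = 0.1335 mm
δ = Σδ_i = 1.343 mm.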